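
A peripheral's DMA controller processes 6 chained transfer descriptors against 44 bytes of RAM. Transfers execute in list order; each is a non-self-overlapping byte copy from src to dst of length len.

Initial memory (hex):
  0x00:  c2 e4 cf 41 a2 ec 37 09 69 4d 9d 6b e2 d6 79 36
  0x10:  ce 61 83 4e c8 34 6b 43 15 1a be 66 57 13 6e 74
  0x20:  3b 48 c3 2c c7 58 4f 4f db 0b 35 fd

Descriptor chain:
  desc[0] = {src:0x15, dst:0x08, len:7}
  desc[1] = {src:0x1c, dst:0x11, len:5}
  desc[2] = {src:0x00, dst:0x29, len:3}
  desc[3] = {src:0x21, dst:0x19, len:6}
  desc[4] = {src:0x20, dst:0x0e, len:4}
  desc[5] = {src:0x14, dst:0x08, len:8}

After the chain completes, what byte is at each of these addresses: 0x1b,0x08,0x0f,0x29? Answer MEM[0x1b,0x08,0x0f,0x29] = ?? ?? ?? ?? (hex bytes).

MEM[0x1b,0x08,0x0f,0x29] = 2c 74 2c c2

D0: mem[0x08..0x0e] <- [34 6b 43 15 1a be 66]
D1: mem[0x11..0x15] <- [57 13 6e 74 3b]
D2: mem[0x29..0x2b] <- [c2 e4 cf]
D3: mem[0x19..0x1e] <- [48 c3 2c c7 58 4f]
D4: mem[0x0e..0x11] <- [3b 48 c3 2c]
D5: mem[0x08..0x0f] <- [74 3b 6b 43 15 48 c3 2c]
query mem[0x1b]=0x2c, mem[0x08]=0x74, mem[0x0f]=0x2c, mem[0x29]=0xc2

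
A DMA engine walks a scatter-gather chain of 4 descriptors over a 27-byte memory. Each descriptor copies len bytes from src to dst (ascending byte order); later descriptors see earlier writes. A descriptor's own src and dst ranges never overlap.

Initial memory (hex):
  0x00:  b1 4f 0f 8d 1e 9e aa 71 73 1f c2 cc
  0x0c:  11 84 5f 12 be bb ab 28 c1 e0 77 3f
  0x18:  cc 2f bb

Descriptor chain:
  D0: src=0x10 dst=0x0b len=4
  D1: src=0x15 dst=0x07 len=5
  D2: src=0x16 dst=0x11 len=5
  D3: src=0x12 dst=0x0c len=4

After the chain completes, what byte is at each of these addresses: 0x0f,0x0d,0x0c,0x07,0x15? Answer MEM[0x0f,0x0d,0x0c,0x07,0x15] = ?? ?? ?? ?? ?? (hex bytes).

#0 dst[0x0b+4] := {0xbe,0xbb,0xab,0x28}
#1 dst[0x07+5] := {0xe0,0x77,0x3f,0xcc,0x2f}
#2 dst[0x11+5] := {0x77,0x3f,0xcc,0x2f,0xbb}
#3 dst[0x0c+4] := {0x3f,0xcc,0x2f,0xbb}
query mem[0x0f]=0xbb, mem[0x0d]=0xcc, mem[0x0c]=0x3f, mem[0x07]=0xe0, mem[0x15]=0xbb

MEM[0x0f,0x0d,0x0c,0x07,0x15] = bb cc 3f e0 bb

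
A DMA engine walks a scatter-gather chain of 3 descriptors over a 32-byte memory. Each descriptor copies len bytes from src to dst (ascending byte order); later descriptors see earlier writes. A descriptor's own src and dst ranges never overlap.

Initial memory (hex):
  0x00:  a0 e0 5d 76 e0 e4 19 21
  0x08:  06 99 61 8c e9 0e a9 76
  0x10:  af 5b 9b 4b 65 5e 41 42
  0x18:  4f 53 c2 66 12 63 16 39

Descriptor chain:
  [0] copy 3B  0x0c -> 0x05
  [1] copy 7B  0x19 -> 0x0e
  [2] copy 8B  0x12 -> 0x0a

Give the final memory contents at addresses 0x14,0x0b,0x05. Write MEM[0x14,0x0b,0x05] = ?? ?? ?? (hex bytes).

MEM[0x14,0x0b,0x05] = 39 16 e9

  after D0: wrote 3B at 0x05 = e90ea9
  after D1: wrote 7B at 0x0e = 53c26612631639
  after D2: wrote 8B at 0x0a = 6316395e41424f53
query mem[0x14]=0x39, mem[0x0b]=0x16, mem[0x05]=0xe9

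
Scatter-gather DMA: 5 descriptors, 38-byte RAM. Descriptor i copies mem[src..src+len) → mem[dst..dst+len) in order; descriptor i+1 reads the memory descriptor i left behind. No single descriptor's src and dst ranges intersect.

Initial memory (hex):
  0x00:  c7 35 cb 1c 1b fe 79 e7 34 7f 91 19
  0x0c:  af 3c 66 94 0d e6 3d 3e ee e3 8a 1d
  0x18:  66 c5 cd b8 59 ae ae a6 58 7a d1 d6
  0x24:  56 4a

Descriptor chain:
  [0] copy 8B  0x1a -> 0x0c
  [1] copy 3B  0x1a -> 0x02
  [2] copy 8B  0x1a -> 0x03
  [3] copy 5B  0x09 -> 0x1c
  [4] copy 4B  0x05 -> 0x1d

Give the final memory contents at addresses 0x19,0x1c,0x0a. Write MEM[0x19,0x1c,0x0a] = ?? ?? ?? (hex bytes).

MEM[0x19,0x1c,0x0a] = c5 58 7a

  after D0: wrote 8B at 0x0c = cdb859aeaea6587a
  after D1: wrote 3B at 0x02 = cdb859
  after D2: wrote 8B at 0x03 = cdb859aeaea6587a
  after D3: wrote 5B at 0x1c = 587a19cdb8
  after D4: wrote 4B at 0x1d = 59aeaea6
query mem[0x19]=0xc5, mem[0x1c]=0x58, mem[0x0a]=0x7a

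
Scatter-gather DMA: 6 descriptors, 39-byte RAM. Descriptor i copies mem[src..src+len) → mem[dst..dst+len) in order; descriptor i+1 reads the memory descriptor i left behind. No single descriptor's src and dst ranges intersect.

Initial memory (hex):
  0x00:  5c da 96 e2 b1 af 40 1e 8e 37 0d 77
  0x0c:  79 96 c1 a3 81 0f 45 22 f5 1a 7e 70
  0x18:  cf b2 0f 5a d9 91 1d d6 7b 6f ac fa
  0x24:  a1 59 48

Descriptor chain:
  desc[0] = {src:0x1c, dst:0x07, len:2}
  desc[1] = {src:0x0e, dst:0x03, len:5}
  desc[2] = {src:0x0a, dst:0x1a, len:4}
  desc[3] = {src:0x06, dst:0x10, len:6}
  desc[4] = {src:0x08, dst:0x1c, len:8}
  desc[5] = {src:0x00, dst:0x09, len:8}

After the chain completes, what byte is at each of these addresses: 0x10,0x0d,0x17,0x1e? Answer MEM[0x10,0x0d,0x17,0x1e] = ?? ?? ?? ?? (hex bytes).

  after D0: wrote 2B at 0x07 = d991
  after D1: wrote 5B at 0x03 = c1a3810f45
  after D2: wrote 4B at 0x1a = 0d777996
  after D3: wrote 6B at 0x10 = 0f4591370d77
  after D4: wrote 8B at 0x1c = 91370d777996c1a3
  after D5: wrote 8B at 0x09 = 5cda96c1a3810f45
query mem[0x10]=0x45, mem[0x0d]=0xa3, mem[0x17]=0x70, mem[0x1e]=0x0d

MEM[0x10,0x0d,0x17,0x1e] = 45 a3 70 0d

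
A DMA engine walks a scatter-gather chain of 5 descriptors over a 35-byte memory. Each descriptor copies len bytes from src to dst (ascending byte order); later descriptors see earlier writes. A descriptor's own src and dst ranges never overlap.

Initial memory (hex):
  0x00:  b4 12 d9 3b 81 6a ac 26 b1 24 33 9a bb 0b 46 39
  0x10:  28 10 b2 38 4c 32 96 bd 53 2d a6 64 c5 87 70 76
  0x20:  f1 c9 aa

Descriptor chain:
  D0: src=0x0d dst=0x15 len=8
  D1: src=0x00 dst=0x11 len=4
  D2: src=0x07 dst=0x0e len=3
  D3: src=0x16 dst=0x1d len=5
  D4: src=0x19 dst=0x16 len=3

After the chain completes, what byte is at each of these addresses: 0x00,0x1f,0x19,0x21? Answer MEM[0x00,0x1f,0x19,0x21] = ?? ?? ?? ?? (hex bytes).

[0] 0x0d->0x15 len=8 : 0b 46 39 28 10 b2 38 4c
[1] 0x00->0x11 len=4 : b4 12 d9 3b
[2] 0x07->0x0e len=3 : 26 b1 24
[3] 0x16->0x1d len=5 : 46 39 28 10 b2
[4] 0x19->0x16 len=3 : 10 b2 38
query mem[0x00]=0xb4, mem[0x1f]=0x28, mem[0x19]=0x10, mem[0x21]=0xb2

MEM[0x00,0x1f,0x19,0x21] = b4 28 10 b2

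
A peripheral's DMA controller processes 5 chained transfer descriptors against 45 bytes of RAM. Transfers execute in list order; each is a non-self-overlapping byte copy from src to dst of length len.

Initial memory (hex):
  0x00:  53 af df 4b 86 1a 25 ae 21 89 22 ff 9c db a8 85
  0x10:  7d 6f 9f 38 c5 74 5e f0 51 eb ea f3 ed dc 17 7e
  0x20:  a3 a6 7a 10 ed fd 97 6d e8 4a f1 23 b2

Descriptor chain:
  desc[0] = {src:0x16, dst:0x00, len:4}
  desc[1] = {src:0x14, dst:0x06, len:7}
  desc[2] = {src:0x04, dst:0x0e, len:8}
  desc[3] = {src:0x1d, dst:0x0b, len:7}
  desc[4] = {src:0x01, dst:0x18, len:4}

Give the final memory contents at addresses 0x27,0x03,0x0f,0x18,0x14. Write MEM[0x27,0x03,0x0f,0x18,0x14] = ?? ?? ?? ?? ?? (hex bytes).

D0: mem[0x00..0x03] <- [5e f0 51 eb]
D1: mem[0x06..0x0c] <- [c5 74 5e f0 51 eb ea]
D2: mem[0x0e..0x15] <- [86 1a c5 74 5e f0 51 eb]
D3: mem[0x0b..0x11] <- [dc 17 7e a3 a6 7a 10]
D4: mem[0x18..0x1b] <- [f0 51 eb 86]
query mem[0x27]=0x6d, mem[0x03]=0xeb, mem[0x0f]=0xa6, mem[0x18]=0xf0, mem[0x14]=0x51

MEM[0x27,0x03,0x0f,0x18,0x14] = 6d eb a6 f0 51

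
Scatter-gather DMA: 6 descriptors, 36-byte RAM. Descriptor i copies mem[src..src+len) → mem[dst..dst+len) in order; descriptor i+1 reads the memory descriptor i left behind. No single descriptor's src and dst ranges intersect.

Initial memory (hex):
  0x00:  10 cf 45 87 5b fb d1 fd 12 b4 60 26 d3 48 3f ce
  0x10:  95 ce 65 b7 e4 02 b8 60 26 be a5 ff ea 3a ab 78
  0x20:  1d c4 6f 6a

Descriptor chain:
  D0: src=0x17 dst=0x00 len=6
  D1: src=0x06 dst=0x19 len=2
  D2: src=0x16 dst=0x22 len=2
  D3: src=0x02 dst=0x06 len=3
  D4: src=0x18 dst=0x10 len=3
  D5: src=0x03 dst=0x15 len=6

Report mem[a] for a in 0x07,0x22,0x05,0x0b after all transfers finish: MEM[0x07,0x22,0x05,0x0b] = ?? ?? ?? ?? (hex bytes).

MEM[0x07,0x22,0x05,0x0b] = a5 b8 ea 26

  after D0: wrote 6B at 0x00 = 6026bea5ffea
  after D1: wrote 2B at 0x19 = d1fd
  after D2: wrote 2B at 0x22 = b860
  after D3: wrote 3B at 0x06 = bea5ff
  after D4: wrote 3B at 0x10 = 26d1fd
  after D5: wrote 6B at 0x15 = a5ffeabea5ff
query mem[0x07]=0xa5, mem[0x22]=0xb8, mem[0x05]=0xea, mem[0x0b]=0x26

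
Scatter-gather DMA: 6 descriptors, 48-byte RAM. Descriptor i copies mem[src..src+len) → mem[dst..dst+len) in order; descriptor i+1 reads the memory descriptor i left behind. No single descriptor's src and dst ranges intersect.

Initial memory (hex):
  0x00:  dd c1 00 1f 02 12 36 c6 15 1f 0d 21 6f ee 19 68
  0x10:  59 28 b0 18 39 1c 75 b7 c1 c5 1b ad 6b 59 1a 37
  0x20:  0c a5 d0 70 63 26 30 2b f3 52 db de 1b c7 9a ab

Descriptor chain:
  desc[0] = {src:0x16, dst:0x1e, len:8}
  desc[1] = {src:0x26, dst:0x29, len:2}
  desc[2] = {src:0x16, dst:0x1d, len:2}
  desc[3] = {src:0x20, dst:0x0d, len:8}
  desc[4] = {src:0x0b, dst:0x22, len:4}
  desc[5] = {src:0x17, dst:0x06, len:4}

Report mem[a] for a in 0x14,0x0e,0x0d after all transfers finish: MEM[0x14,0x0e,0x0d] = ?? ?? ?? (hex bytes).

MEM[0x14,0x0e,0x0d] = 2b c5 c1

[0] 0x16->0x1e len=8 : 75 b7 c1 c5 1b ad 6b 59
[1] 0x26->0x29 len=2 : 30 2b
[2] 0x16->0x1d len=2 : 75 b7
[3] 0x20->0x0d len=8 : c1 c5 1b ad 6b 59 30 2b
[4] 0x0b->0x22 len=4 : 21 6f c1 c5
[5] 0x17->0x06 len=4 : b7 c1 c5 1b
query mem[0x14]=0x2b, mem[0x0e]=0xc5, mem[0x0d]=0xc1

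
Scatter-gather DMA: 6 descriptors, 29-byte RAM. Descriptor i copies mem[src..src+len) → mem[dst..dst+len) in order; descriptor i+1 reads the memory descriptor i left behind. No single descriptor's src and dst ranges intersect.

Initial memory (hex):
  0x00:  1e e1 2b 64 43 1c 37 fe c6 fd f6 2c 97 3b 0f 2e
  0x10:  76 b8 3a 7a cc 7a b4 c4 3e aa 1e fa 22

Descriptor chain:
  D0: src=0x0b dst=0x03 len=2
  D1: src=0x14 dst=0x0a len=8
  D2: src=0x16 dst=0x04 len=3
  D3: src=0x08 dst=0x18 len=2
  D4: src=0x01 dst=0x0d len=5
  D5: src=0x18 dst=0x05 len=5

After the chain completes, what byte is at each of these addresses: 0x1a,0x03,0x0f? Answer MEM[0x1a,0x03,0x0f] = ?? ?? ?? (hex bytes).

D0: mem[0x03..0x04] <- [2c 97]
D1: mem[0x0a..0x11] <- [cc 7a b4 c4 3e aa 1e fa]
D2: mem[0x04..0x06] <- [b4 c4 3e]
D3: mem[0x18..0x19] <- [c6 fd]
D4: mem[0x0d..0x11] <- [e1 2b 2c b4 c4]
D5: mem[0x05..0x09] <- [c6 fd 1e fa 22]
query mem[0x1a]=0x1e, mem[0x03]=0x2c, mem[0x0f]=0x2c

MEM[0x1a,0x03,0x0f] = 1e 2c 2c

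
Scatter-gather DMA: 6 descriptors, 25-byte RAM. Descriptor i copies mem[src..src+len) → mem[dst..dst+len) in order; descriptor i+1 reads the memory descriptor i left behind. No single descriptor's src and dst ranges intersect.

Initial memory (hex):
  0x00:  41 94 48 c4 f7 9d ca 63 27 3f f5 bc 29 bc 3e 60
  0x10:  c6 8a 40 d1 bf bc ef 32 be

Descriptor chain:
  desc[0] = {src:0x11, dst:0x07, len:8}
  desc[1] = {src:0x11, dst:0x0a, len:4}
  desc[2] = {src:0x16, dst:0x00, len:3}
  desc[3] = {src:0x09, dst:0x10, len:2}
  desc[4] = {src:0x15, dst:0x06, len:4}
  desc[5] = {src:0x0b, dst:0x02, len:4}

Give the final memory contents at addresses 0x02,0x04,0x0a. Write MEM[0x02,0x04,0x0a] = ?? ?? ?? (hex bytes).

[0] 0x11->0x07 len=8 : 8a 40 d1 bf bc ef 32 be
[1] 0x11->0x0a len=4 : 8a 40 d1 bf
[2] 0x16->0x00 len=3 : ef 32 be
[3] 0x09->0x10 len=2 : d1 8a
[4] 0x15->0x06 len=4 : bc ef 32 be
[5] 0x0b->0x02 len=4 : 40 d1 bf be
query mem[0x02]=0x40, mem[0x04]=0xbf, mem[0x0a]=0x8a

MEM[0x02,0x04,0x0a] = 40 bf 8a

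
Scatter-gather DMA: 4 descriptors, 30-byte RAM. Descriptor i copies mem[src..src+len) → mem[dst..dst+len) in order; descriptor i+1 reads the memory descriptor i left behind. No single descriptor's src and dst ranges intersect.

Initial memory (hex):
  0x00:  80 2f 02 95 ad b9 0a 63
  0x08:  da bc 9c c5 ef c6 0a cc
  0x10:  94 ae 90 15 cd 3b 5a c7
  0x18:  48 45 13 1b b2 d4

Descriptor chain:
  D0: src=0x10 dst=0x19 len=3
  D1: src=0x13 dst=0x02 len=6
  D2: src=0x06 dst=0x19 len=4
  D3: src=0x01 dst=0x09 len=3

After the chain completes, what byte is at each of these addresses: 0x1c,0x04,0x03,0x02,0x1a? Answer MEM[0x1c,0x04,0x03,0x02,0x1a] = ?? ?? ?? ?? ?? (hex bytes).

[0] 0x10->0x19 len=3 : 94 ae 90
[1] 0x13->0x02 len=6 : 15 cd 3b 5a c7 48
[2] 0x06->0x19 len=4 : c7 48 da bc
[3] 0x01->0x09 len=3 : 2f 15 cd
query mem[0x1c]=0xbc, mem[0x04]=0x3b, mem[0x03]=0xcd, mem[0x02]=0x15, mem[0x1a]=0x48

MEM[0x1c,0x04,0x03,0x02,0x1a] = bc 3b cd 15 48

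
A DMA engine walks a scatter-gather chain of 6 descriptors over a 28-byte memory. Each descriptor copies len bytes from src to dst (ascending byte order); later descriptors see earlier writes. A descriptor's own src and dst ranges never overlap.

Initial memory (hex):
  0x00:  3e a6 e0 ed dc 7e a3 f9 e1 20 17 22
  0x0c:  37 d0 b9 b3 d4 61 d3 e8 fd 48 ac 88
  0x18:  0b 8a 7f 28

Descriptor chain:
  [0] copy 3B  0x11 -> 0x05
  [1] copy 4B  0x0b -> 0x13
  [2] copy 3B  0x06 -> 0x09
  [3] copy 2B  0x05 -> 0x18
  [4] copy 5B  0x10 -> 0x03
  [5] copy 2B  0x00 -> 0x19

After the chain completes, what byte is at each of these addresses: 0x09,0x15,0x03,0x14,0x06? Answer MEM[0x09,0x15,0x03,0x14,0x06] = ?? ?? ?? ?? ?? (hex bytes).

MEM[0x09,0x15,0x03,0x14,0x06] = d3 d0 d4 37 22

[0] 0x11->0x05 len=3 : 61 d3 e8
[1] 0x0b->0x13 len=4 : 22 37 d0 b9
[2] 0x06->0x09 len=3 : d3 e8 e1
[3] 0x05->0x18 len=2 : 61 d3
[4] 0x10->0x03 len=5 : d4 61 d3 22 37
[5] 0x00->0x19 len=2 : 3e a6
query mem[0x09]=0xd3, mem[0x15]=0xd0, mem[0x03]=0xd4, mem[0x14]=0x37, mem[0x06]=0x22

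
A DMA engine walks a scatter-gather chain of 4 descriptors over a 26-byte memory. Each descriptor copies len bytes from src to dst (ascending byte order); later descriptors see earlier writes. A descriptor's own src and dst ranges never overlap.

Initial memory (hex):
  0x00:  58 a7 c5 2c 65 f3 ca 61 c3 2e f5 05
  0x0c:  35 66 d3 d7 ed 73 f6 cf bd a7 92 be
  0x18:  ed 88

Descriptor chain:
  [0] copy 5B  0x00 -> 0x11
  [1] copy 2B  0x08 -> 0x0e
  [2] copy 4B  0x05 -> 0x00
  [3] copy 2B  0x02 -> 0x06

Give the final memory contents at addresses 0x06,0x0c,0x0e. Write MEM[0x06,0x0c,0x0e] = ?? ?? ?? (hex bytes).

D0: mem[0x11..0x15] <- [58 a7 c5 2c 65]
D1: mem[0x0e..0x0f] <- [c3 2e]
D2: mem[0x00..0x03] <- [f3 ca 61 c3]
D3: mem[0x06..0x07] <- [61 c3]
query mem[0x06]=0x61, mem[0x0c]=0x35, mem[0x0e]=0xc3

MEM[0x06,0x0c,0x0e] = 61 35 c3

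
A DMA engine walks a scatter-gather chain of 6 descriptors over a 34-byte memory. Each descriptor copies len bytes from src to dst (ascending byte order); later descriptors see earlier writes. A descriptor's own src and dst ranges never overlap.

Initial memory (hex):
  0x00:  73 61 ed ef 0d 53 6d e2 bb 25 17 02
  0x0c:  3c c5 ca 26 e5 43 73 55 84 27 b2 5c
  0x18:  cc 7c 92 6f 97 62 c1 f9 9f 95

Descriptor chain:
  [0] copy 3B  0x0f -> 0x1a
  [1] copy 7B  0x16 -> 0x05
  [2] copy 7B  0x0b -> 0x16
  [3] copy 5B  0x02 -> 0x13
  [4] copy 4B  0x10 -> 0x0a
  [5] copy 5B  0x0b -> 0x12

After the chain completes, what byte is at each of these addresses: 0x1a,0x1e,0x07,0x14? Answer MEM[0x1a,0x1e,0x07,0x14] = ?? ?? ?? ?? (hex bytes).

MEM[0x1a,0x1e,0x07,0x14] = 26 c1 cc ed

#0 dst[0x1a+3] := {0x26,0xe5,0x43}
#1 dst[0x05+7] := {0xb2,0x5c,0xcc,0x7c,0x26,0xe5,0x43}
#2 dst[0x16+7] := {0x43,0x3c,0xc5,0xca,0x26,0xe5,0x43}
#3 dst[0x13+5] := {0xed,0xef,0x0d,0xb2,0x5c}
#4 dst[0x0a+4] := {0xe5,0x43,0x73,0xed}
#5 dst[0x12+5] := {0x43,0x73,0xed,0xca,0x26}
query mem[0x1a]=0x26, mem[0x1e]=0xc1, mem[0x07]=0xcc, mem[0x14]=0xed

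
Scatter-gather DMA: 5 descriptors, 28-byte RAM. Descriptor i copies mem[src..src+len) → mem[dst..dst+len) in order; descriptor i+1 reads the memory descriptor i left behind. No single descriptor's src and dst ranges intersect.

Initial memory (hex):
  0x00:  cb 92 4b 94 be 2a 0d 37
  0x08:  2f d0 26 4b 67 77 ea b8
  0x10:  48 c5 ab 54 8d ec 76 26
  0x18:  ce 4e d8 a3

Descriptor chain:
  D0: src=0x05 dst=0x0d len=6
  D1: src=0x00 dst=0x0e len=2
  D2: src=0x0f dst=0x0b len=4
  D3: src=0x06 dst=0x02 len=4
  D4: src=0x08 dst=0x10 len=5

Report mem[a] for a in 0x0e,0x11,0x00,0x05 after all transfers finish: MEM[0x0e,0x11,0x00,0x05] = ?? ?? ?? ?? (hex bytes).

MEM[0x0e,0x11,0x00,0x05] = 26 d0 cb d0

  after D0: wrote 6B at 0x0d = 2a0d372fd026
  after D1: wrote 2B at 0x0e = cb92
  after D2: wrote 4B at 0x0b = 922fd026
  after D3: wrote 4B at 0x02 = 0d372fd0
  after D4: wrote 5B at 0x10 = 2fd026922f
query mem[0x0e]=0x26, mem[0x11]=0xd0, mem[0x00]=0xcb, mem[0x05]=0xd0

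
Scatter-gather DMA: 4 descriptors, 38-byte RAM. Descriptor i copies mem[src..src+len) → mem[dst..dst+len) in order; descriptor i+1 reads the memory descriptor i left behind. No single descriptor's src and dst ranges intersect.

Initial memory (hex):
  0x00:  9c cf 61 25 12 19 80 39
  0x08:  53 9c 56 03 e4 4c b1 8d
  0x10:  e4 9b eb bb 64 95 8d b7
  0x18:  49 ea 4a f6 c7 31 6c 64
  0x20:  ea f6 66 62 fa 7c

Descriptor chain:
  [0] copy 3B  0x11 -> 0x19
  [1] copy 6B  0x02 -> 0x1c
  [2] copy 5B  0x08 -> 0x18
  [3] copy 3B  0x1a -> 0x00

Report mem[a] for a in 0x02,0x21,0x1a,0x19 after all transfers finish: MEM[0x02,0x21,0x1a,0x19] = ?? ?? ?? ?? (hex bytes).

MEM[0x02,0x21,0x1a,0x19] = e4 39 56 9c

D0: mem[0x19..0x1b] <- [9b eb bb]
D1: mem[0x1c..0x21] <- [61 25 12 19 80 39]
D2: mem[0x18..0x1c] <- [53 9c 56 03 e4]
D3: mem[0x00..0x02] <- [56 03 e4]
query mem[0x02]=0xe4, mem[0x21]=0x39, mem[0x1a]=0x56, mem[0x19]=0x9c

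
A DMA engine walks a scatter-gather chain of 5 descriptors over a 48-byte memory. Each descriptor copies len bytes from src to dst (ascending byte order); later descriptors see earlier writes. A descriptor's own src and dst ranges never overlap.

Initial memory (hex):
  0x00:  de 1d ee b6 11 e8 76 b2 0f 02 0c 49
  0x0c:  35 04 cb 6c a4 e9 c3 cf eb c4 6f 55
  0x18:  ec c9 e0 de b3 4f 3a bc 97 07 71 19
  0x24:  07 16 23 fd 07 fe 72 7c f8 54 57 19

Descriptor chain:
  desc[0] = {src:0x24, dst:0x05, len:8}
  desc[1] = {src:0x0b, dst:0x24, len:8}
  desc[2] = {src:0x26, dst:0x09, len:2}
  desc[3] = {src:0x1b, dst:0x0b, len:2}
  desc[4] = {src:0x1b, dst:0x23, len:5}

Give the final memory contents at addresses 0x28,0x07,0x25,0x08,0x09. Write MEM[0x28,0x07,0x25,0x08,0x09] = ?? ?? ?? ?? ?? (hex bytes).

#0 dst[0x05+8] := {0x07,0x16,0x23,0xfd,0x07,0xfe,0x72,0x7c}
#1 dst[0x24+8] := {0x72,0x7c,0x04,0xcb,0x6c,0xa4,0xe9,0xc3}
#2 dst[0x09+2] := {0x04,0xcb}
#3 dst[0x0b+2] := {0xde,0xb3}
#4 dst[0x23+5] := {0xde,0xb3,0x4f,0x3a,0xbc}
query mem[0x28]=0x6c, mem[0x07]=0x23, mem[0x25]=0x4f, mem[0x08]=0xfd, mem[0x09]=0x04

MEM[0x28,0x07,0x25,0x08,0x09] = 6c 23 4f fd 04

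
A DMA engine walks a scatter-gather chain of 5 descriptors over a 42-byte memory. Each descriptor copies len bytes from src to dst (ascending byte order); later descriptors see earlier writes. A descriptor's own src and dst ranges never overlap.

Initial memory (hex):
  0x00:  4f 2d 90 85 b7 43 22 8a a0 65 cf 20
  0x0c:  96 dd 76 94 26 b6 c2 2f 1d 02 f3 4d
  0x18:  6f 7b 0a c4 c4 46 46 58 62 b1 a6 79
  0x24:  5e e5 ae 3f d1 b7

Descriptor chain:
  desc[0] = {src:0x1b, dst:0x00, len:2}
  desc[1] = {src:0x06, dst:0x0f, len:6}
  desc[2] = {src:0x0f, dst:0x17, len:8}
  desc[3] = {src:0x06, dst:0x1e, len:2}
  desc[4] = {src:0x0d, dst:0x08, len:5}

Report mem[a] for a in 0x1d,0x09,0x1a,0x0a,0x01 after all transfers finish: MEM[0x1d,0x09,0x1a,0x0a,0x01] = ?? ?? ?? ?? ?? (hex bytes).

MEM[0x1d,0x09,0x1a,0x0a,0x01] = 02 76 65 22 c4

D0: mem[0x00..0x01] <- [c4 c4]
D1: mem[0x0f..0x14] <- [22 8a a0 65 cf 20]
D2: mem[0x17..0x1e] <- [22 8a a0 65 cf 20 02 f3]
D3: mem[0x1e..0x1f] <- [22 8a]
D4: mem[0x08..0x0c] <- [dd 76 22 8a a0]
query mem[0x1d]=0x02, mem[0x09]=0x76, mem[0x1a]=0x65, mem[0x0a]=0x22, mem[0x01]=0xc4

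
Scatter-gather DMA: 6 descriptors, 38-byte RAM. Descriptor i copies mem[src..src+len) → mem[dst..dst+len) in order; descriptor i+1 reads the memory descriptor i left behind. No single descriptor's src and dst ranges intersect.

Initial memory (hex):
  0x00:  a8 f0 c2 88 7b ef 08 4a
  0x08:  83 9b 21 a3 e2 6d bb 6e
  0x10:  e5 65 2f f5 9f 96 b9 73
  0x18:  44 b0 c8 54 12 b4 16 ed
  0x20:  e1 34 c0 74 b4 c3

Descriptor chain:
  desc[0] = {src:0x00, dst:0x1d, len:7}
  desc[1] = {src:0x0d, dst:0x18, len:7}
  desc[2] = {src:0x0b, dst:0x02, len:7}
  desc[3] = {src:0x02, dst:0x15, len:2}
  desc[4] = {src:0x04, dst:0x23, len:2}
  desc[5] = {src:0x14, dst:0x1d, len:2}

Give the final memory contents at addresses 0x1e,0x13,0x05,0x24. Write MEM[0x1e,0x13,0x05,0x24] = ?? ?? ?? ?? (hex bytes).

D0: mem[0x1d..0x23] <- [a8 f0 c2 88 7b ef 08]
D1: mem[0x18..0x1e] <- [6d bb 6e e5 65 2f f5]
D2: mem[0x02..0x08] <- [a3 e2 6d bb 6e e5 65]
D3: mem[0x15..0x16] <- [a3 e2]
D4: mem[0x23..0x24] <- [6d bb]
D5: mem[0x1d..0x1e] <- [9f a3]
query mem[0x1e]=0xa3, mem[0x13]=0xf5, mem[0x05]=0xbb, mem[0x24]=0xbb

MEM[0x1e,0x13,0x05,0x24] = a3 f5 bb bb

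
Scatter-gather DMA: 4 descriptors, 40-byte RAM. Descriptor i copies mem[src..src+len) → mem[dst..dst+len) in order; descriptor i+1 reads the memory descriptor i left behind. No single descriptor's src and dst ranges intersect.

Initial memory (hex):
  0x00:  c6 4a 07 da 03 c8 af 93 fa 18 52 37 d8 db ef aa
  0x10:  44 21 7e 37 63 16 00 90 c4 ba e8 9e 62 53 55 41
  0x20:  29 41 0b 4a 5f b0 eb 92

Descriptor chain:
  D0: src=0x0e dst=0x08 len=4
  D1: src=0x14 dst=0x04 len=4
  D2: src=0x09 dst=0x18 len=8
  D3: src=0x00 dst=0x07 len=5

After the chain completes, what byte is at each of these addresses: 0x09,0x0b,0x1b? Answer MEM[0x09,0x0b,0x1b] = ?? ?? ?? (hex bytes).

[0] 0x0e->0x08 len=4 : ef aa 44 21
[1] 0x14->0x04 len=4 : 63 16 00 90
[2] 0x09->0x18 len=8 : aa 44 21 d8 db ef aa 44
[3] 0x00->0x07 len=5 : c6 4a 07 da 63
query mem[0x09]=0x07, mem[0x0b]=0x63, mem[0x1b]=0xd8

MEM[0x09,0x0b,0x1b] = 07 63 d8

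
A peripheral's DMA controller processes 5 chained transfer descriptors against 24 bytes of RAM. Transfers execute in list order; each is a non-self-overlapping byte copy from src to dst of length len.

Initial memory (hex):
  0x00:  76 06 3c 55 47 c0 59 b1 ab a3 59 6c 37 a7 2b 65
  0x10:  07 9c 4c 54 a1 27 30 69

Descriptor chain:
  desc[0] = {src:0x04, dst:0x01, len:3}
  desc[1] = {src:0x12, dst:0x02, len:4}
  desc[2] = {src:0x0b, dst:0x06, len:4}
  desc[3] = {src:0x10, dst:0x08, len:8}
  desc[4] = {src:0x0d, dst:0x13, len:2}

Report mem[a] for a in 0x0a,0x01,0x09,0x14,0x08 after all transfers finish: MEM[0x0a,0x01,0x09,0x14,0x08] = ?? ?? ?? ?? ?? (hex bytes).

MEM[0x0a,0x01,0x09,0x14,0x08] = 4c 47 9c 30 07

#0 dst[0x01+3] := {0x47,0xc0,0x59}
#1 dst[0x02+4] := {0x4c,0x54,0xa1,0x27}
#2 dst[0x06+4] := {0x6c,0x37,0xa7,0x2b}
#3 dst[0x08+8] := {0x07,0x9c,0x4c,0x54,0xa1,0x27,0x30,0x69}
#4 dst[0x13+2] := {0x27,0x30}
query mem[0x0a]=0x4c, mem[0x01]=0x47, mem[0x09]=0x9c, mem[0x14]=0x30, mem[0x08]=0x07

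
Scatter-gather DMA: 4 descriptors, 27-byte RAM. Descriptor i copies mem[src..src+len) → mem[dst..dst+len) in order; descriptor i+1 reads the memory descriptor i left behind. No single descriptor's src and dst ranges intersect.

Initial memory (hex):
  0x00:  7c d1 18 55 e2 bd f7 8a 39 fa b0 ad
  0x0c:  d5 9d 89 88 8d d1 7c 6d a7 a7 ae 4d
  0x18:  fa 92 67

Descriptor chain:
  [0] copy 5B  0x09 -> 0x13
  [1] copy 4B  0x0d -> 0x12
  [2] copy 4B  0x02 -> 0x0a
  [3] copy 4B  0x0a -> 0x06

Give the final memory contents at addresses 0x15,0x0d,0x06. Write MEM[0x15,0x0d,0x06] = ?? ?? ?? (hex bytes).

MEM[0x15,0x0d,0x06] = 8d bd 18

#0 dst[0x13+5] := {0xfa,0xb0,0xad,0xd5,0x9d}
#1 dst[0x12+4] := {0x9d,0x89,0x88,0x8d}
#2 dst[0x0a+4] := {0x18,0x55,0xe2,0xbd}
#3 dst[0x06+4] := {0x18,0x55,0xe2,0xbd}
query mem[0x15]=0x8d, mem[0x0d]=0xbd, mem[0x06]=0x18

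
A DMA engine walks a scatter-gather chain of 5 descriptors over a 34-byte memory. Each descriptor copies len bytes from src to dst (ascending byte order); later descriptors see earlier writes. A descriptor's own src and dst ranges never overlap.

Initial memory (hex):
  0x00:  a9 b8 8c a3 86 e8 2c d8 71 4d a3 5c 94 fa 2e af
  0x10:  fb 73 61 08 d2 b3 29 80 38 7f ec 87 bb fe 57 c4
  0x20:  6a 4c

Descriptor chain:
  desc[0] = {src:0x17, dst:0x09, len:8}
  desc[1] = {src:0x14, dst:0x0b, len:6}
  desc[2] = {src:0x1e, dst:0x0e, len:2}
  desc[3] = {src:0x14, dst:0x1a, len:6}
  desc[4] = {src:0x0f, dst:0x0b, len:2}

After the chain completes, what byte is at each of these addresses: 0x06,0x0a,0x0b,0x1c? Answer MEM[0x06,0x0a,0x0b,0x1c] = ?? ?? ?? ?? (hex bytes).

D0: mem[0x09..0x10] <- [80 38 7f ec 87 bb fe 57]
D1: mem[0x0b..0x10] <- [d2 b3 29 80 38 7f]
D2: mem[0x0e..0x0f] <- [57 c4]
D3: mem[0x1a..0x1f] <- [d2 b3 29 80 38 7f]
D4: mem[0x0b..0x0c] <- [c4 7f]
query mem[0x06]=0x2c, mem[0x0a]=0x38, mem[0x0b]=0xc4, mem[0x1c]=0x29

MEM[0x06,0x0a,0x0b,0x1c] = 2c 38 c4 29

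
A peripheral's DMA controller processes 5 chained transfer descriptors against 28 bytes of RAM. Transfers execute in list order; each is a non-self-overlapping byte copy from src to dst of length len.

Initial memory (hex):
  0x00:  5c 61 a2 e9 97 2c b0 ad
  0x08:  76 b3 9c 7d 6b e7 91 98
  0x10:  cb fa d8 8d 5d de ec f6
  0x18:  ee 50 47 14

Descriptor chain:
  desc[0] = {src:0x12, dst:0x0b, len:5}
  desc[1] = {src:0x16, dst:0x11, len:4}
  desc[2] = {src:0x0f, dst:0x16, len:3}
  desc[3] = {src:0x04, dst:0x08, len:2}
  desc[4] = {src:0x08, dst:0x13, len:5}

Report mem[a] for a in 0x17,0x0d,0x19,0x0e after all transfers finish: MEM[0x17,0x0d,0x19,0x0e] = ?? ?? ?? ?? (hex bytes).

MEM[0x17,0x0d,0x19,0x0e] = 8d 5d 50 de

[0] 0x12->0x0b len=5 : d8 8d 5d de ec
[1] 0x16->0x11 len=4 : ec f6 ee 50
[2] 0x0f->0x16 len=3 : ec cb ec
[3] 0x04->0x08 len=2 : 97 2c
[4] 0x08->0x13 len=5 : 97 2c 9c d8 8d
query mem[0x17]=0x8d, mem[0x0d]=0x5d, mem[0x19]=0x50, mem[0x0e]=0xde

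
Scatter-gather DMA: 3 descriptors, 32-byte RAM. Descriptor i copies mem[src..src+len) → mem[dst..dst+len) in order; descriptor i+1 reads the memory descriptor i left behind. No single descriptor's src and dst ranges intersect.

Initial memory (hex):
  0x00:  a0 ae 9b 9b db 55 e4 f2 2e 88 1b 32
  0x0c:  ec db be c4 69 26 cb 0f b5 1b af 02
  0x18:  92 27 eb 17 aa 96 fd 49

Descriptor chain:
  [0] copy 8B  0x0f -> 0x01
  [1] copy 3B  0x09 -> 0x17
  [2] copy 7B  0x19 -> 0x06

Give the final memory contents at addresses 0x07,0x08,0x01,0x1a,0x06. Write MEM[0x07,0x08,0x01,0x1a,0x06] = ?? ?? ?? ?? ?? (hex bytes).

D0: mem[0x01..0x08] <- [c4 69 26 cb 0f b5 1b af]
D1: mem[0x17..0x19] <- [88 1b 32]
D2: mem[0x06..0x0c] <- [32 eb 17 aa 96 fd 49]
query mem[0x07]=0xeb, mem[0x08]=0x17, mem[0x01]=0xc4, mem[0x1a]=0xeb, mem[0x06]=0x32

MEM[0x07,0x08,0x01,0x1a,0x06] = eb 17 c4 eb 32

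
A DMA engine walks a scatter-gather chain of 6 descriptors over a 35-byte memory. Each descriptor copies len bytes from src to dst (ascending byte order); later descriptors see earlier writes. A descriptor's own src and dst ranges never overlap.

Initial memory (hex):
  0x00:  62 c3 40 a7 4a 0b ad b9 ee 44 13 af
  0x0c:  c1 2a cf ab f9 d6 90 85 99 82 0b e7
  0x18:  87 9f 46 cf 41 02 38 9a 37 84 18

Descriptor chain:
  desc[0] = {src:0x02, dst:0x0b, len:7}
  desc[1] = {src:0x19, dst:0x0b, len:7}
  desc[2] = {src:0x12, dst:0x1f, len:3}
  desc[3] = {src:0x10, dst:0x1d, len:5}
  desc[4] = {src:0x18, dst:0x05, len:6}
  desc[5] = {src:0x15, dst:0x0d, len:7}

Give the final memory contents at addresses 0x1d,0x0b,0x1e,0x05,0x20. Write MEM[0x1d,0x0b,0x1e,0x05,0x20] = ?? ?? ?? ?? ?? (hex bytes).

D0: mem[0x0b..0x11] <- [40 a7 4a 0b ad b9 ee]
D1: mem[0x0b..0x11] <- [9f 46 cf 41 02 38 9a]
D2: mem[0x1f..0x21] <- [90 85 99]
D3: mem[0x1d..0x21] <- [38 9a 90 85 99]
D4: mem[0x05..0x0a] <- [87 9f 46 cf 41 38]
D5: mem[0x0d..0x13] <- [82 0b e7 87 9f 46 cf]
query mem[0x1d]=0x38, mem[0x0b]=0x9f, mem[0x1e]=0x9a, mem[0x05]=0x87, mem[0x20]=0x85

MEM[0x1d,0x0b,0x1e,0x05,0x20] = 38 9f 9a 87 85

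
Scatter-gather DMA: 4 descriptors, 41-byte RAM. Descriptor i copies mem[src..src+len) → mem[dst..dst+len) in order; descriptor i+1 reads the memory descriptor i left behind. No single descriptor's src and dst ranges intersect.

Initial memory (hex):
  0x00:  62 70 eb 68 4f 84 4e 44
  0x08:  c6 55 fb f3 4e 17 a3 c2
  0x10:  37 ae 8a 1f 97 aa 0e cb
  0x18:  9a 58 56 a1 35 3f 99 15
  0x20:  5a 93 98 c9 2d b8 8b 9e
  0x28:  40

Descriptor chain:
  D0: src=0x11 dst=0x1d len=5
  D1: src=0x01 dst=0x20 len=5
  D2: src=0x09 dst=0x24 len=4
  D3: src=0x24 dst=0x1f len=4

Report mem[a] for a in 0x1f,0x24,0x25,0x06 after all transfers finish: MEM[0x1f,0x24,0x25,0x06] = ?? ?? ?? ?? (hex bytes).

#0 dst[0x1d+5] := {0xae,0x8a,0x1f,0x97,0xaa}
#1 dst[0x20+5] := {0x70,0xeb,0x68,0x4f,0x84}
#2 dst[0x24+4] := {0x55,0xfb,0xf3,0x4e}
#3 dst[0x1f+4] := {0x55,0xfb,0xf3,0x4e}
query mem[0x1f]=0x55, mem[0x24]=0x55, mem[0x25]=0xfb, mem[0x06]=0x4e

MEM[0x1f,0x24,0x25,0x06] = 55 55 fb 4e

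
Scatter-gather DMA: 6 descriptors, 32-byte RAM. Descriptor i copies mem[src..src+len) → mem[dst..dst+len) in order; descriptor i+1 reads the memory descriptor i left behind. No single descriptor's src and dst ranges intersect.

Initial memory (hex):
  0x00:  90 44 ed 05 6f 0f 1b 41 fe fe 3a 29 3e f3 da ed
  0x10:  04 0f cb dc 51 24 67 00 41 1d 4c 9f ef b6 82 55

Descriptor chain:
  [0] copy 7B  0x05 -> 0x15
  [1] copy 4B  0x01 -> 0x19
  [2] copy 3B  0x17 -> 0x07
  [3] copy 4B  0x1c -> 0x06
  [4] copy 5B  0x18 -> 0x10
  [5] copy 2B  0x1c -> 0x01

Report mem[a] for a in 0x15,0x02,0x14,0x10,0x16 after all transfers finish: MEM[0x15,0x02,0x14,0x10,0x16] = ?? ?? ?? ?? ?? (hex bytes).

MEM[0x15,0x02,0x14,0x10,0x16] = 0f b6 6f fe 1b

D0: mem[0x15..0x1b] <- [0f 1b 41 fe fe 3a 29]
D1: mem[0x19..0x1c] <- [44 ed 05 6f]
D2: mem[0x07..0x09] <- [41 fe 44]
D3: mem[0x06..0x09] <- [6f b6 82 55]
D4: mem[0x10..0x14] <- [fe 44 ed 05 6f]
D5: mem[0x01..0x02] <- [6f b6]
query mem[0x15]=0x0f, mem[0x02]=0xb6, mem[0x14]=0x6f, mem[0x10]=0xfe, mem[0x16]=0x1b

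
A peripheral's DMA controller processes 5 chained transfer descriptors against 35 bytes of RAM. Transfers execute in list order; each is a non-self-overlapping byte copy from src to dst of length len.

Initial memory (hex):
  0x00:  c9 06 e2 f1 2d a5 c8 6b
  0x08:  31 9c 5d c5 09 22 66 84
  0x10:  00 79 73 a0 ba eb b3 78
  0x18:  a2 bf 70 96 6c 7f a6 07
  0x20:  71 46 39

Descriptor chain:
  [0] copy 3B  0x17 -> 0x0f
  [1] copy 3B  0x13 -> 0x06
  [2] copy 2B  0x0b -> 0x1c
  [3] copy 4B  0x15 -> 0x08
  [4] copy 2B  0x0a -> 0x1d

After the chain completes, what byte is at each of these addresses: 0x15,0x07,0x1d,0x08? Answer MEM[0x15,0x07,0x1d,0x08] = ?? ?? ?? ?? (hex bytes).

D0: mem[0x0f..0x11] <- [78 a2 bf]
D1: mem[0x06..0x08] <- [a0 ba eb]
D2: mem[0x1c..0x1d] <- [c5 09]
D3: mem[0x08..0x0b] <- [eb b3 78 a2]
D4: mem[0x1d..0x1e] <- [78 a2]
query mem[0x15]=0xeb, mem[0x07]=0xba, mem[0x1d]=0x78, mem[0x08]=0xeb

MEM[0x15,0x07,0x1d,0x08] = eb ba 78 eb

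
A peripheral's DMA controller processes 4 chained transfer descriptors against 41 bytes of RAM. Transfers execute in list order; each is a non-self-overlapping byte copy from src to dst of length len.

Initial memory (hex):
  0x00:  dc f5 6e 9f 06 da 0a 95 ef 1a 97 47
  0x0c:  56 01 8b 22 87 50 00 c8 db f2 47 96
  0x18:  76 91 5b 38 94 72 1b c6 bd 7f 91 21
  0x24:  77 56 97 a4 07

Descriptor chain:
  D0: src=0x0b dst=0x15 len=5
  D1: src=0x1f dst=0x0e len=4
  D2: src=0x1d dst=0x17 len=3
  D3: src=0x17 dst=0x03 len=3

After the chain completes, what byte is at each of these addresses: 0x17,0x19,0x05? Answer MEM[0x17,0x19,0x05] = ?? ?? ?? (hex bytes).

#0 dst[0x15+5] := {0x47,0x56,0x01,0x8b,0x22}
#1 dst[0x0e+4] := {0xc6,0xbd,0x7f,0x91}
#2 dst[0x17+3] := {0x72,0x1b,0xc6}
#3 dst[0x03+3] := {0x72,0x1b,0xc6}
query mem[0x17]=0x72, mem[0x19]=0xc6, mem[0x05]=0xc6

MEM[0x17,0x19,0x05] = 72 c6 c6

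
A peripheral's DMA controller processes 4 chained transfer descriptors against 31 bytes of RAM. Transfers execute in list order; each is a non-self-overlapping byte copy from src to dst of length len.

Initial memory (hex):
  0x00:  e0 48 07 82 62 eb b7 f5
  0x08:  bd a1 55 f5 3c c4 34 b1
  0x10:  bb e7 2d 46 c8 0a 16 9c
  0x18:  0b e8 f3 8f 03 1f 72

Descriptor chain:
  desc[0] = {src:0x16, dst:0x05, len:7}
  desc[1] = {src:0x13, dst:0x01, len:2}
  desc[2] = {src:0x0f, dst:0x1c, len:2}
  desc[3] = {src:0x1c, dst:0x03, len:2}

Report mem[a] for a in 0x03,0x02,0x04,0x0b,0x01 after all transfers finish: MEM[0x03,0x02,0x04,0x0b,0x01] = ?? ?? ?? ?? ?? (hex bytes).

  after D0: wrote 7B at 0x05 = 169c0be8f38f03
  after D1: wrote 2B at 0x01 = 46c8
  after D2: wrote 2B at 0x1c = b1bb
  after D3: wrote 2B at 0x03 = b1bb
query mem[0x03]=0xb1, mem[0x02]=0xc8, mem[0x04]=0xbb, mem[0x0b]=0x03, mem[0x01]=0x46

MEM[0x03,0x02,0x04,0x0b,0x01] = b1 c8 bb 03 46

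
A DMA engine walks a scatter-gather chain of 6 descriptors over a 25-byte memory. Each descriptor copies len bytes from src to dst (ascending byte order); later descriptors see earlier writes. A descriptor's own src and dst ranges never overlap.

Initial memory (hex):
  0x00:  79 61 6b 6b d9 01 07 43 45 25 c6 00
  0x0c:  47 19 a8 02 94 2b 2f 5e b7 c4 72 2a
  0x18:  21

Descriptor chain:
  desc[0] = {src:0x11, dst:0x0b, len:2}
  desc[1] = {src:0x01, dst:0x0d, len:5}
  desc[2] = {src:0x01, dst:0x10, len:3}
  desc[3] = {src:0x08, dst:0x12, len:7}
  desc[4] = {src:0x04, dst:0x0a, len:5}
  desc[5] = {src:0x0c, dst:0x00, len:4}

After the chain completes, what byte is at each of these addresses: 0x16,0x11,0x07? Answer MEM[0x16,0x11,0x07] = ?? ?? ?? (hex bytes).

#0 dst[0x0b+2] := {0x2b,0x2f}
#1 dst[0x0d+5] := {0x61,0x6b,0x6b,0xd9,0x01}
#2 dst[0x10+3] := {0x61,0x6b,0x6b}
#3 dst[0x12+7] := {0x45,0x25,0xc6,0x2b,0x2f,0x61,0x6b}
#4 dst[0x0a+5] := {0xd9,0x01,0x07,0x43,0x45}
#5 dst[0x00+4] := {0x07,0x43,0x45,0x6b}
query mem[0x16]=0x2f, mem[0x11]=0x6b, mem[0x07]=0x43

MEM[0x16,0x11,0x07] = 2f 6b 43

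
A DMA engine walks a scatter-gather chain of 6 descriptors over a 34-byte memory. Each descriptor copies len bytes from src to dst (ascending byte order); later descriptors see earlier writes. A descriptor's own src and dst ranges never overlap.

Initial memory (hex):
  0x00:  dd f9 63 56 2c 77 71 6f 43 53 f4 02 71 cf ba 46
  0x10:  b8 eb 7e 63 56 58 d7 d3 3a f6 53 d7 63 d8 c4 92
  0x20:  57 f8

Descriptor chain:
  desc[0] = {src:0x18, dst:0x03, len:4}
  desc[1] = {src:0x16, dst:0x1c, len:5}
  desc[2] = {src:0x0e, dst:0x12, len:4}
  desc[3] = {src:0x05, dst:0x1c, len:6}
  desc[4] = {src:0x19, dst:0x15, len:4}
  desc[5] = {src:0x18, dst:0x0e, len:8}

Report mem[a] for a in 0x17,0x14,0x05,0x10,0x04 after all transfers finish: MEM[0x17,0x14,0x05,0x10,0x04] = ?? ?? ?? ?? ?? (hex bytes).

#0 dst[0x03+4] := {0x3a,0xf6,0x53,0xd7}
#1 dst[0x1c+5] := {0xd7,0xd3,0x3a,0xf6,0x53}
#2 dst[0x12+4] := {0xba,0x46,0xb8,0xeb}
#3 dst[0x1c+6] := {0x53,0xd7,0x6f,0x43,0x53,0xf4}
#4 dst[0x15+4] := {0xf6,0x53,0xd7,0x53}
#5 dst[0x0e+8] := {0x53,0xf6,0x53,0xd7,0x53,0xd7,0x6f,0x43}
query mem[0x17]=0xd7, mem[0x14]=0x6f, mem[0x05]=0x53, mem[0x10]=0x53, mem[0x04]=0xf6

MEM[0x17,0x14,0x05,0x10,0x04] = d7 6f 53 53 f6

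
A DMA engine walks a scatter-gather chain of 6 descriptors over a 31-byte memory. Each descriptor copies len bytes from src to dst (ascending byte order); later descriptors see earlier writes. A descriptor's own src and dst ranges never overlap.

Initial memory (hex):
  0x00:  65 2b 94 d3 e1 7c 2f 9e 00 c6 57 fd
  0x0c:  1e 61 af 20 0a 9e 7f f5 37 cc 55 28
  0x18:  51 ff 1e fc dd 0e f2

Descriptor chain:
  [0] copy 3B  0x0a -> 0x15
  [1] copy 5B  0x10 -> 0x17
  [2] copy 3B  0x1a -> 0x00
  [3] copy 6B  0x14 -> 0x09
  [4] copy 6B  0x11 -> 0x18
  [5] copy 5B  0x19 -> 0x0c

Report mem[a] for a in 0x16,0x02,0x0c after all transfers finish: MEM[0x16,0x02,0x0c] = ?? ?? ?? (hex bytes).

MEM[0x16,0x02,0x0c] = fd dd 7f

D0: mem[0x15..0x17] <- [57 fd 1e]
D1: mem[0x17..0x1b] <- [0a 9e 7f f5 37]
D2: mem[0x00..0x02] <- [f5 37 dd]
D3: mem[0x09..0x0e] <- [37 57 fd 0a 9e 7f]
D4: mem[0x18..0x1d] <- [9e 7f f5 37 57 fd]
D5: mem[0x0c..0x10] <- [7f f5 37 57 fd]
query mem[0x16]=0xfd, mem[0x02]=0xdd, mem[0x0c]=0x7f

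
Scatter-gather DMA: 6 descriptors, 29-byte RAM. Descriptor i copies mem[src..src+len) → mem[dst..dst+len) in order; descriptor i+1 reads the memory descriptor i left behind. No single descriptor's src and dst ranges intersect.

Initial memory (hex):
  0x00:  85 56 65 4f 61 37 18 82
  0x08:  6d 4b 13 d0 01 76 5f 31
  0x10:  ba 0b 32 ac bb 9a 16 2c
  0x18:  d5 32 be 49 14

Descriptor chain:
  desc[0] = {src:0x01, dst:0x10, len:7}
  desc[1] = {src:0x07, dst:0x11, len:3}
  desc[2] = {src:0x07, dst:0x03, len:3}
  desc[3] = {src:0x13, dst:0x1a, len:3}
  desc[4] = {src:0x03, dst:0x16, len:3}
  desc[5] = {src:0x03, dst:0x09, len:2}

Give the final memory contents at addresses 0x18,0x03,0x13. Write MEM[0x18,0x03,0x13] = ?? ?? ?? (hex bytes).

MEM[0x18,0x03,0x13] = 4b 82 4b

[0] 0x01->0x10 len=7 : 56 65 4f 61 37 18 82
[1] 0x07->0x11 len=3 : 82 6d 4b
[2] 0x07->0x03 len=3 : 82 6d 4b
[3] 0x13->0x1a len=3 : 4b 37 18
[4] 0x03->0x16 len=3 : 82 6d 4b
[5] 0x03->0x09 len=2 : 82 6d
query mem[0x18]=0x4b, mem[0x03]=0x82, mem[0x13]=0x4b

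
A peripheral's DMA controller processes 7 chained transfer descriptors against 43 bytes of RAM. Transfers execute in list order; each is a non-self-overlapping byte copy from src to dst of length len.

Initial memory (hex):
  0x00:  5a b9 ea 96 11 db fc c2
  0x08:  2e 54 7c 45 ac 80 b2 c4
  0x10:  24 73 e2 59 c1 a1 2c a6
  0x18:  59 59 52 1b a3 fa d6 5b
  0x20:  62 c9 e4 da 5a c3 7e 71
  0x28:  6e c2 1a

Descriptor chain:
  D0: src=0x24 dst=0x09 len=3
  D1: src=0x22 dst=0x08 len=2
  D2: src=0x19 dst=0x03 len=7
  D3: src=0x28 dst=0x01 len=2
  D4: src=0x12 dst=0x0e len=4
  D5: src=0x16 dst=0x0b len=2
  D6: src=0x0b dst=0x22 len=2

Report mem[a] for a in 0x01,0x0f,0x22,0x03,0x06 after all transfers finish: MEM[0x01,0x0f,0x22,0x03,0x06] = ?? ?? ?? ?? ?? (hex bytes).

MEM[0x01,0x0f,0x22,0x03,0x06] = 6e 59 2c 59 a3

  after D0: wrote 3B at 0x09 = 5ac37e
  after D1: wrote 2B at 0x08 = e4da
  after D2: wrote 7B at 0x03 = 59521ba3fad65b
  after D3: wrote 2B at 0x01 = 6ec2
  after D4: wrote 4B at 0x0e = e259c1a1
  after D5: wrote 2B at 0x0b = 2ca6
  after D6: wrote 2B at 0x22 = 2ca6
query mem[0x01]=0x6e, mem[0x0f]=0x59, mem[0x22]=0x2c, mem[0x03]=0x59, mem[0x06]=0xa3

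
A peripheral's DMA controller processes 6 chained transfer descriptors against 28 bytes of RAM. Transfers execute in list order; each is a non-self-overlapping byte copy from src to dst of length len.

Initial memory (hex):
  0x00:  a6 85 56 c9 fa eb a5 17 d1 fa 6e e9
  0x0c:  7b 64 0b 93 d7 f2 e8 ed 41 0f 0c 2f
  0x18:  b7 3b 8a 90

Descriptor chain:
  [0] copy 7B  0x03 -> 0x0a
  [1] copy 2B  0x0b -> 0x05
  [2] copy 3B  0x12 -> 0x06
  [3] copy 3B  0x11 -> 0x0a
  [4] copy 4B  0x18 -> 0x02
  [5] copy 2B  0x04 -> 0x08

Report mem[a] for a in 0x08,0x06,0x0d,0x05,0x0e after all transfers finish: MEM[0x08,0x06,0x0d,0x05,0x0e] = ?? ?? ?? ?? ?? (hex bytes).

  after D0: wrote 7B at 0x0a = c9faeba517d1fa
  after D1: wrote 2B at 0x05 = faeb
  after D2: wrote 3B at 0x06 = e8ed41
  after D3: wrote 3B at 0x0a = f2e8ed
  after D4: wrote 4B at 0x02 = b73b8a90
  after D5: wrote 2B at 0x08 = 8a90
query mem[0x08]=0x8a, mem[0x06]=0xe8, mem[0x0d]=0xa5, mem[0x05]=0x90, mem[0x0e]=0x17

MEM[0x08,0x06,0x0d,0x05,0x0e] = 8a e8 a5 90 17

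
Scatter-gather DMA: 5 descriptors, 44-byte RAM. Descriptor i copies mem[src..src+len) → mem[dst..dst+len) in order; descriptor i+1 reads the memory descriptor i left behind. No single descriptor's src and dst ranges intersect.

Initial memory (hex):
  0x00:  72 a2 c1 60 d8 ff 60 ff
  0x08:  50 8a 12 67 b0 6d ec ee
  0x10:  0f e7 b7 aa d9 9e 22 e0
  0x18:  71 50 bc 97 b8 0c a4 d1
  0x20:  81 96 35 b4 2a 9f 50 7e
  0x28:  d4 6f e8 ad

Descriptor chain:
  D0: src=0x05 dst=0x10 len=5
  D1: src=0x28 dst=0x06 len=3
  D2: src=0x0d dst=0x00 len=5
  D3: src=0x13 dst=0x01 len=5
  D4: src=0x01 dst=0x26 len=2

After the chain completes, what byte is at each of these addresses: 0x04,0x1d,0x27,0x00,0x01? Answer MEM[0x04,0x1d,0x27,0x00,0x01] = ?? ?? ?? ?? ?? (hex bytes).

  after D0: wrote 5B at 0x10 = ff60ff508a
  after D1: wrote 3B at 0x06 = d46fe8
  after D2: wrote 5B at 0x00 = 6deceeff60
  after D3: wrote 5B at 0x01 = 508a9e22e0
  after D4: wrote 2B at 0x26 = 508a
query mem[0x04]=0x22, mem[0x1d]=0x0c, mem[0x27]=0x8a, mem[0x00]=0x6d, mem[0x01]=0x50

MEM[0x04,0x1d,0x27,0x00,0x01] = 22 0c 8a 6d 50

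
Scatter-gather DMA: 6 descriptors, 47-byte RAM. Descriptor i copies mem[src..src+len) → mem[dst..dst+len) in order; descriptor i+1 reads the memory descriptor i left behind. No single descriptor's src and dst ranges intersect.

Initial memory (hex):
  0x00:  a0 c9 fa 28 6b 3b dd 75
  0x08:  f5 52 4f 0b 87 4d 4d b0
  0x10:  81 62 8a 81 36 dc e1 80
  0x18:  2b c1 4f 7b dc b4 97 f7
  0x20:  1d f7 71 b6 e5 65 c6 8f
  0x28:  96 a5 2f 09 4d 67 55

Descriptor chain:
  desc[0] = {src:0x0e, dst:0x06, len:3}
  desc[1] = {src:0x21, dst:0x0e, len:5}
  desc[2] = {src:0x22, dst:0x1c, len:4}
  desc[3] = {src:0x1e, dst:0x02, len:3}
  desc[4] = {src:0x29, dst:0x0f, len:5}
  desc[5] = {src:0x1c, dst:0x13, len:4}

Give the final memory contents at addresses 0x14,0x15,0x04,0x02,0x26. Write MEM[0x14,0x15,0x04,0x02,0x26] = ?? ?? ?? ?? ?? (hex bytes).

MEM[0x14,0x15,0x04,0x02,0x26] = b6 e5 1d e5 c6

  after D0: wrote 3B at 0x06 = 4db081
  after D1: wrote 5B at 0x0e = f771b6e565
  after D2: wrote 4B at 0x1c = 71b6e565
  after D3: wrote 3B at 0x02 = e5651d
  after D4: wrote 5B at 0x0f = a52f094d67
  after D5: wrote 4B at 0x13 = 71b6e565
query mem[0x14]=0xb6, mem[0x15]=0xe5, mem[0x04]=0x1d, mem[0x02]=0xe5, mem[0x26]=0xc6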